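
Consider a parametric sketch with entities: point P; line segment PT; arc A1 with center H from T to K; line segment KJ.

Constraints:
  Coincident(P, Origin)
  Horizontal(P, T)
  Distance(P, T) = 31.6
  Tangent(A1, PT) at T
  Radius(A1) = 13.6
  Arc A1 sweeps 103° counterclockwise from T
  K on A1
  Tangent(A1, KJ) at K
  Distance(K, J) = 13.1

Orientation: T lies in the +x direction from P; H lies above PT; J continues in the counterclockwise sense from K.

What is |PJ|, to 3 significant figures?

51.2

On A1, T sits at bearing -90° from H; a 103° counterclockwise sweep puts K at bearing 13°, so K = H + 13.6·(cos 13°, sin 13°) = (44.9, 16.7). The tangent condition forces HK to be normal to KJ, so KJ runs along (−sin 13°, cos 13°); with |KJ| = 13.1, J = (41.9, 29.4). Then |PJ| = |J − P| = 51.2.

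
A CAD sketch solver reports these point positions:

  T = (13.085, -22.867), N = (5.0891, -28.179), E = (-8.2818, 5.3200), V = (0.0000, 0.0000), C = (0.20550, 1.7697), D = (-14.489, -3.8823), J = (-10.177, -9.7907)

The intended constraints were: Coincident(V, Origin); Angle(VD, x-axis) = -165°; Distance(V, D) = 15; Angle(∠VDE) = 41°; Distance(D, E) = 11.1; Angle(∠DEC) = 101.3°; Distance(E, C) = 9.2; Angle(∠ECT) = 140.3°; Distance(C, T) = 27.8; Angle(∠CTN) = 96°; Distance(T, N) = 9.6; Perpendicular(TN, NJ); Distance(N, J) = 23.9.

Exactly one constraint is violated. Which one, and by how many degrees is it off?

Perpendicular(TN, NJ) — off by 6.10°.

V = (0.00, 0.00) ✓; VD at -165.0° ✓; |VD| = 15.00 ✓; ∠VDE = 41.00° ✓; |DE| = 11.10 ✓; ∠DEC = 101.3° ✓; |EC| = 9.200 ✓; ∠ECT = 140.3° ✓; |CT| = 27.80 ✓; ∠CTN = 96.00° ✓; |TN| = 9.600 ✓; ∠(TN, NJ) = 83.90° ✗; |NJ| = 23.90 ✓.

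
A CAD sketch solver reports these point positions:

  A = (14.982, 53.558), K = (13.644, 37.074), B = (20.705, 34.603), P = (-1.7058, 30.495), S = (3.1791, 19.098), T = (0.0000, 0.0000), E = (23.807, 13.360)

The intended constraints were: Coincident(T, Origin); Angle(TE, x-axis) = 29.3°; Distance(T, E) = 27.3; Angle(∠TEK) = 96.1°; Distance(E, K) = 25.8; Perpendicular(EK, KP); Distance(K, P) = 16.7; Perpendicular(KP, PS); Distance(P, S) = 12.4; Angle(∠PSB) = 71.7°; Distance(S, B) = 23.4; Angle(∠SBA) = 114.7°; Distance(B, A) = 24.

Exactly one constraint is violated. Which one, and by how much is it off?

Distance(B, A) = 24 — off by 4.20.

T = (0.00, 0.00) ✓; TE at 29.30° ✓; |TE| = 27.30 ✓; ∠TEK = 96.10° ✓; |EK| = 25.80 ✓; ∠(EK, KP) = 90.00° ✓; |KP| = 16.70 ✓; ∠(KP, PS) = 90.00° ✓; |PS| = 12.40 ✓; ∠PSB = 71.70° ✓; |SB| = 23.40 ✓; ∠SBA = 114.7° ✓; |BA| = 19.80 ✗.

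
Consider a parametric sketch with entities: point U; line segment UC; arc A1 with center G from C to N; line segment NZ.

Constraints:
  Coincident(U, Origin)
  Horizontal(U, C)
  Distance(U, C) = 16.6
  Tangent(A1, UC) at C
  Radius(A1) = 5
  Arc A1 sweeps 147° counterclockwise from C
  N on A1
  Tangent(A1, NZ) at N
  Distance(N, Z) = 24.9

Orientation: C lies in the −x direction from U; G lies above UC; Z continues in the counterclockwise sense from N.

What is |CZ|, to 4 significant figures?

29.11

U is at the origin; UC is horizontal with |UC| = 16.6 and C on the −x side, so C = (-16.60, 0.000). Tangency of A1 to UC means the radius GC is perpendicular to UC, so G = C + (0, 5) = (-16.60, 5.000). On A1, C sits at bearing -90° from G; a 147° counterclockwise sweep puts N at bearing 57°, so N = G + 5.0·(cos 57°, sin 57°) = (-13.88, 9.193). Tangency of A1 to NZ means the radius GN is perpendicular to NZ, so NZ runs along (−sin 57°, cos 57°); with |NZ| = 24.9, Z = (-34.76, 22.75). Then |CZ| = |Z − C| = 29.11.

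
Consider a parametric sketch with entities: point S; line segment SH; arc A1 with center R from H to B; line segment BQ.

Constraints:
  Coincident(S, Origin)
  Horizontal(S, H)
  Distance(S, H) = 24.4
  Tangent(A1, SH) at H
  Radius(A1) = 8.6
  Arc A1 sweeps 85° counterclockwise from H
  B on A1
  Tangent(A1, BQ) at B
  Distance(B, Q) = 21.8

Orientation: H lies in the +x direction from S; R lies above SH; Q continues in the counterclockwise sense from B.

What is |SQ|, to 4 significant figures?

45.72

S is at the origin; SH is horizontal with |SH| = 24.4 and H on the +x side, so H = (24.40, 0.000). Since A1 is tangent to SH there, RH ⟂ SH, so R = H + (0, 8.6) = (24.40, 8.600). On A1, H sits at bearing -90° from R; an 85° counterclockwise sweep puts B at bearing -5°, so B = R + 8.6·(cos -5°, sin -5°) = (32.97, 7.850). Since A1 is tangent to BQ there, RB ⟂ BQ, so BQ runs along (−sin -5°, cos -5°); with |BQ| = 21.8, Q = (34.87, 29.57). Then |SQ| = |Q − S| = 45.72.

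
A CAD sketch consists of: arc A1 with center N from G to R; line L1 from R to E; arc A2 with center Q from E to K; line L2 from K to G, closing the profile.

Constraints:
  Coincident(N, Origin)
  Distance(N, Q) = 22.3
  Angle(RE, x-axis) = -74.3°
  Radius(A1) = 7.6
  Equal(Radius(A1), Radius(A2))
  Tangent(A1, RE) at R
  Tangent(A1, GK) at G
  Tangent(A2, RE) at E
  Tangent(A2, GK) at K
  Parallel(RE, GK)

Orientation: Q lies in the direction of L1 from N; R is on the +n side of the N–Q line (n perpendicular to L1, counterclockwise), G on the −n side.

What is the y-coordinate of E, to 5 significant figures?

-19.411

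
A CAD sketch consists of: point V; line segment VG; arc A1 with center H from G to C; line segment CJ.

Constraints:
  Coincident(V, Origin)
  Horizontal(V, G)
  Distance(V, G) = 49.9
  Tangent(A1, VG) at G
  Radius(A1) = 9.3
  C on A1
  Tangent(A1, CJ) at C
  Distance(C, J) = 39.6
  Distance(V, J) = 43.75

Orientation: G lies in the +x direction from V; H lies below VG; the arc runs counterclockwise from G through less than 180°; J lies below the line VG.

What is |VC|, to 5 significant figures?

42.203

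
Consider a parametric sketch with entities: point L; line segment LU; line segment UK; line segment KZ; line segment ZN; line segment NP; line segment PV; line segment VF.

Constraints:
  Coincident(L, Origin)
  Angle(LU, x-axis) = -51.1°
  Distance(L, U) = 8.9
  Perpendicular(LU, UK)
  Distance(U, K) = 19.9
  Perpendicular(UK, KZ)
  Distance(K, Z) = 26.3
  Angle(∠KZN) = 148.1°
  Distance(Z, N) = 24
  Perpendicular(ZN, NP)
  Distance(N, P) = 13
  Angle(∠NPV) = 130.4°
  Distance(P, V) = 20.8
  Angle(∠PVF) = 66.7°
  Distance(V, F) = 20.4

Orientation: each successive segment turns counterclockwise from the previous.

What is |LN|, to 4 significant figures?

38.46

UK ⟂ KZ, so KZ runs at 128.9°; with |KZ| = 26.3, Z = (4.560, 26.04). ∠KZN = 148.1° gives ZN at 160.8° from the x-axis; with |ZN| = 24.0, N = (-18.10, 33.93). Then |LN| = |N − L| = 38.46.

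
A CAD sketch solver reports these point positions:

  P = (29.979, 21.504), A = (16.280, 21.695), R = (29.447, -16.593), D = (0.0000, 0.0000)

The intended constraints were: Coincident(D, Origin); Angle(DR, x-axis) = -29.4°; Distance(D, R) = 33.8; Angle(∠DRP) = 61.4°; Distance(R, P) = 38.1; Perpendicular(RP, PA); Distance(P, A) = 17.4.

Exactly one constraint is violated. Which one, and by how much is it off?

Distance(P, A) = 17.4 — off by 3.70.

D = (0.00, 0.00) ✓; DR at -29.40° ✓; |DR| = 33.80 ✓; ∠DRP = 61.40° ✓; |RP| = 38.10 ✓; ∠(RP, PA) = 90.00° ✓; |PA| = 13.70 ✗.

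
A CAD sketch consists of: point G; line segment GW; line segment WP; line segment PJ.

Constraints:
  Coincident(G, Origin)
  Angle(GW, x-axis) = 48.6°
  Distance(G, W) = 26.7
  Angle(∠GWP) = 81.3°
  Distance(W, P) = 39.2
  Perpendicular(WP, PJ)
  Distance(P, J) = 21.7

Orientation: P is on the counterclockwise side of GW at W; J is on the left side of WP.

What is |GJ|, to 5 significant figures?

35.473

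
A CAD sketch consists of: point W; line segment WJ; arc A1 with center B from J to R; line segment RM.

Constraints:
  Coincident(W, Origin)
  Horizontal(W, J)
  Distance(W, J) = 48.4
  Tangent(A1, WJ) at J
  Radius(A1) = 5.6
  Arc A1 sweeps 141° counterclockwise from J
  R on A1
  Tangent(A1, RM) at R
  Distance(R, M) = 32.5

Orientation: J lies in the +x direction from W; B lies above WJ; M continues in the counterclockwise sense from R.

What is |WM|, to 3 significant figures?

40.4

W is at the origin; W and J share the same y with |WJ| = 48.4 and J on the +x side, so J = (48.4, 0.00). A1 meets WJ tangentially, so BJ is at right angles to WJ, so B = J + (0, 5.6) = (48.4, 5.60). On A1, J sits at bearing -90° from B; a 141° counterclockwise sweep puts R at bearing 51°, so R = B + 5.6·(cos 51°, sin 51°) = (51.9, 9.95). The tangent condition forces BR to be normal to RM, so RM runs along (−sin 51°, cos 51°); with |RM| = 32.5, M = (26.7, 30.4). Then |WM| = |M − W| = 40.4.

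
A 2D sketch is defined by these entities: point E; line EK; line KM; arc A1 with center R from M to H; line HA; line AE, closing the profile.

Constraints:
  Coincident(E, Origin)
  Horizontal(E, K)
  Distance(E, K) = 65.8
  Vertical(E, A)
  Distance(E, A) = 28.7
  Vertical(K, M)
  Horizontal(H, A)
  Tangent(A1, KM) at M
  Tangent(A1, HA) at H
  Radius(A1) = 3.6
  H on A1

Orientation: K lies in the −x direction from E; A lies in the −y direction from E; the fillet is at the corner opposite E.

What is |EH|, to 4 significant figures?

68.50

E is at the origin; E and K share the same y with |EK| = 65.8 and K on the −x side, so K = (-65.80, 0.000). E and A share the same x with |EA| = 28.7 and A on the −y side, so A = (0.000, -28.70). The virtual corner opposite E is at (-65.80, -28.70). The tangent condition forces RM to be normal to KM and A1 meets HA tangentially, so RH is at right angles to HA, with radius 3.6, so the center R sits 3.6 in from both sides at R = (-62.20, -25.10). That places the tangent points at M = (-65.80, -25.10) on KM and H = (-62.20, -28.70) on HA. Then |EH| = |H − E| = 68.50.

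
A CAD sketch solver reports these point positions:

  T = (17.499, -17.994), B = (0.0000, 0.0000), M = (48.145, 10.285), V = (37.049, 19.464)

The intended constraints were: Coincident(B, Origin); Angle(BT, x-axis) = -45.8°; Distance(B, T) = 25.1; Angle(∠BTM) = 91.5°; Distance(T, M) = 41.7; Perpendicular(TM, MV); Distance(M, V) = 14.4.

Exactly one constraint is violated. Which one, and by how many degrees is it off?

Perpendicular(TM, MV) — off by 7.70°.

B = (0.00, 0.00) ✓; BT at -45.80° ✓; |BT| = 25.10 ✓; ∠BTM = 91.50° ✓; |TM| = 41.70 ✓; ∠(TM, MV) = 97.70° ✗; |MV| = 14.40 ✓.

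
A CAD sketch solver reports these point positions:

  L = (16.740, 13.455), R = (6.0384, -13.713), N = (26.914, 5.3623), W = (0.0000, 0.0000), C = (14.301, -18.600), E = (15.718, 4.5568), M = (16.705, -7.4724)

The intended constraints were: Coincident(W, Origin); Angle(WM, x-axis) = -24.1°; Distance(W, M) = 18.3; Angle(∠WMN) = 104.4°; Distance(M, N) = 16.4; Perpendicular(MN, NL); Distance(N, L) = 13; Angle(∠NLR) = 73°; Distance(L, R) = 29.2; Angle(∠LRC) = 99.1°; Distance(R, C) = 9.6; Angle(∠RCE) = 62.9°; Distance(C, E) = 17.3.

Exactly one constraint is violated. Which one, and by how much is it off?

Distance(C, E) = 17.3 — off by 5.90.

W = (0.00, 0.00) ✓; WM at -24.10° ✓; |WM| = 18.30 ✓; ∠WMN = 104.4° ✓; |MN| = 16.40 ✓; ∠(MN, NL) = 90.00° ✓; |NL| = 13.00 ✓; ∠NLR = 73.00° ✓; |LR| = 29.20 ✓; ∠LRC = 99.10° ✓; |RC| = 9.600 ✓; ∠RCE = 62.90° ✓; |CE| = 23.20 ✗.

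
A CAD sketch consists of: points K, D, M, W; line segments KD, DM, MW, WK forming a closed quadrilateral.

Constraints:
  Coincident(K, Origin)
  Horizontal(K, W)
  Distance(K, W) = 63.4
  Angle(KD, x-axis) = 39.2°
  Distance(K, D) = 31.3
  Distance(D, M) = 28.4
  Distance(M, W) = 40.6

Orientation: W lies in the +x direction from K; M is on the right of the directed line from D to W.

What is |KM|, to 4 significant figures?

25.24

K is at the origin; KW is horizontal with |KW| = 63.4 and W in +x, so W = (63.4, 0). KD runs at 39.2° with |KD| = 31.3, so D = (24.26, 19.78). M is determined by |DM| = 28.4 and |MW| = 40.6 together: it lies at the intersection of circle(D, 28.4) and circle(W, 40.6). With |DW| = 43.86, the foot of the radical line on DW is 12.33 from D and the perpendicular offset is √(28.4² − 12.33²) = 25.58. Taking the right-of-DW solution: M = (23.72, -8.613).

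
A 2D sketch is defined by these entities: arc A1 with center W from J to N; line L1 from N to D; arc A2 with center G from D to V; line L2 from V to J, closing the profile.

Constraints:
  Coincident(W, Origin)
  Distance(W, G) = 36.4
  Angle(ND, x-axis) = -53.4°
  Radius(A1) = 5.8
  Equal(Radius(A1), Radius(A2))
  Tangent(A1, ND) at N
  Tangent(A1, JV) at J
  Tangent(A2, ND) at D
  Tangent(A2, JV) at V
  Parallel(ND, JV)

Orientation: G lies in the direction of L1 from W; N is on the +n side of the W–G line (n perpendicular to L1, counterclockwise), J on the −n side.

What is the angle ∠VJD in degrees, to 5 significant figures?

17.676°

The slot axis is L1's direction at -53.4°, so u = (cos -53.4°, sin -53.4°) = (0.59622, -0.80282) and n = (−sin -53.4°, cos -53.4°) = (0.80282, 0.59622). W is at the origin and G lies 36.4 along u from W, so G = 36.4·u = (21.703, -29.223). Tangency of A1 to both parallel lines with radius 5.8 puts N and J at W ± 5.8·n: N = (4.6563, 3.4581), J = (-4.6563, -3.4581). Equal radii place D and V the same way about G: D = G + 5.8·n = (26.359, -25.764), V = G − 5.8·n = (17.046, -32.681). Then cos ∠VJD = JV·JD / (|JV||JD|), giving 17.676°.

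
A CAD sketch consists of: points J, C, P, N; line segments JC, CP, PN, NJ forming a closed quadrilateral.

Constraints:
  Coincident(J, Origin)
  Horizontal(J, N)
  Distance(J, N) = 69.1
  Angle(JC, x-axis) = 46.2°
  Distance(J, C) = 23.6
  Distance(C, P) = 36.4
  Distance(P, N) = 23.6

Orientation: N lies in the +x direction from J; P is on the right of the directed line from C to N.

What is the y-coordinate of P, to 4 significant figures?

-4.226

Checks: |CP| = 36.40 ✓; |PN| = 23.60 ✓.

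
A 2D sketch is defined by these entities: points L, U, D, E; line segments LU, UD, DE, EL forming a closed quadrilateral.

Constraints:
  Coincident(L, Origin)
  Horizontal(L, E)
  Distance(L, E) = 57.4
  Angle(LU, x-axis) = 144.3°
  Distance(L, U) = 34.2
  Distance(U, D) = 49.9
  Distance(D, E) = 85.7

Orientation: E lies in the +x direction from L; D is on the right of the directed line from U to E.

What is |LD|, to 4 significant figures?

37.56

Checks: |LE| = 57.40 ✓; |LU| = 34.20 ✓; |UD| = 49.90 ✓; |DE| = 85.70 ✓.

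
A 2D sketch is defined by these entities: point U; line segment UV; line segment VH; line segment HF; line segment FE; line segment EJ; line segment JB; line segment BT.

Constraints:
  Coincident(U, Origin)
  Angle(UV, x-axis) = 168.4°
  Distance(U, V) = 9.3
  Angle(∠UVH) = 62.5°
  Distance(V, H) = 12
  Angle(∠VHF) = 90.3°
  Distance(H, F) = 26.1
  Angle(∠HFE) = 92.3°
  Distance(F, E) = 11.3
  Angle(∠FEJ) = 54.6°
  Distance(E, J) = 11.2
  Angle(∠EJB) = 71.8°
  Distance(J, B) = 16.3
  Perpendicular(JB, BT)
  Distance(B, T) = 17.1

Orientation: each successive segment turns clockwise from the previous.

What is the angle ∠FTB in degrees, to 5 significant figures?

21.400°

U is at the origin; UV runs at 168.4° with length 9.3, so V = (-9.1100, 1.8700). ∠UVH = 62.5° gives VH at 50.900° from the x-axis; with |VH| = 12.0, H = (-1.5419, 11.183). ∠VHF = 90.3° gives HF at -38.800° from the x-axis; with |HF| = 26.1, F = (18.799, -5.1718). ∠HFE = 92.3° gives FE at -126.50° from the x-axis; with |FE| = 11.3, E = (12.077, -14.255). ∠FEJ = 54.6° gives EJ at 108.10° from the x-axis; with |EJ| = 11.2, J = (8.5977, -3.6096). ∠EJB = 71.8° gives JB at -0.10000° from the x-axis; with |JB| = 16.3, B = (24.898, -3.6380). JB is perpendicular to BT, so BT runs at -90.100°; with |BT| = 17.1, T = (24.868, -20.738). Then cos ∠FTB = TF·TB / (|TF||TB|), giving 21.400°.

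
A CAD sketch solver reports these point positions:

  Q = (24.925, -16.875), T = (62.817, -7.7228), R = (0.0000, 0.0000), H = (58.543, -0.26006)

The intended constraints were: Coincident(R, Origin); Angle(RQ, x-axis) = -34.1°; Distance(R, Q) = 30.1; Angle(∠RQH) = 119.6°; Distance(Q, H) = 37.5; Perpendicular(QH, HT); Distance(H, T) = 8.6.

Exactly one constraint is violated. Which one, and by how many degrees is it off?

Perpendicular(QH, HT) — off by 3.50°.

R = (0.00, 0.00) ✓; RQ at -34.10° ✓; |RQ| = 30.10 ✓; ∠RQH = 119.6° ✓; |QH| = 37.50 ✓; ∠(QH, HT) = 86.50° ✗; |HT| = 8.600 ✓.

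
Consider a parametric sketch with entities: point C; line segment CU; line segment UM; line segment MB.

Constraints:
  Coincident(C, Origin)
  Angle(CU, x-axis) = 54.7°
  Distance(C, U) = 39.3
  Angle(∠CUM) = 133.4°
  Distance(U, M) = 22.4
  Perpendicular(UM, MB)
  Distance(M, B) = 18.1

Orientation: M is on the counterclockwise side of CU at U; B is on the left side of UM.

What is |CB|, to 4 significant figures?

50.50

C is at the origin; CU runs at 54.7° with length 39.3, so U = 39.3·(cos 54.7°, sin 54.7°) = (22.71, 32.07). ∠CUM = 133.4°, so UM runs at 54.7° + (180° − 133.4°) = 101.3° from the x-axis; with |UM| = 22.4, M = U + 22.4·(cos 101.3°, sin 101.3°) = (18.32, 54.04). The perpendicularity gives MB at right angles to UM; with |MB| = 18.1 on the left of UM, B = M + 18.1·(-0.9806, -0.1959) = (0.5715, 50.49). Then |CB| = |B − C| = 50.50.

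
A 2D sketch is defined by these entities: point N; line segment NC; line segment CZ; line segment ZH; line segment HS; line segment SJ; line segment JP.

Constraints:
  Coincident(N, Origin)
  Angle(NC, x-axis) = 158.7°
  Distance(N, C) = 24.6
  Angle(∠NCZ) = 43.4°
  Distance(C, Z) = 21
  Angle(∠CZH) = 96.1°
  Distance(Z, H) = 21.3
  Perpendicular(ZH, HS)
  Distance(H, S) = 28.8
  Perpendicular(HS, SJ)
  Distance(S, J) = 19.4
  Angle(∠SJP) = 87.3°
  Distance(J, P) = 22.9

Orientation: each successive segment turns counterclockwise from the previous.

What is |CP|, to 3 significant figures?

15.8

HS ⟂ SJ, so SJ runs at -161°; with |SJ| = 19.4, J = (-21.6, 17.8). ∠SJP = 87.3° gives JP at -68.1° from the x-axis; with |JP| = 22.9, P = (-13.1, -3.47). Then |CP| = |P − C| = 15.8.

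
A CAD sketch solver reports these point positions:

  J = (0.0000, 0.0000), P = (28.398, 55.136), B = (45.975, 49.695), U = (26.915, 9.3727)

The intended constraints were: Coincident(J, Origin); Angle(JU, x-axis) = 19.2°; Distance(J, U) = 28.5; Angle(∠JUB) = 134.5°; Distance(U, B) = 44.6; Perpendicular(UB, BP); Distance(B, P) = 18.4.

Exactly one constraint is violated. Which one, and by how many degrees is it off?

Perpendicular(UB, BP) — off by 8.10°.

J = (0.00, 0.00) ✓; JU at 19.20° ✓; |JU| = 28.50 ✓; ∠JUB = 134.5° ✓; |UB| = 44.60 ✓; ∠(UB, BP) = 98.10° ✗; |BP| = 18.40 ✓.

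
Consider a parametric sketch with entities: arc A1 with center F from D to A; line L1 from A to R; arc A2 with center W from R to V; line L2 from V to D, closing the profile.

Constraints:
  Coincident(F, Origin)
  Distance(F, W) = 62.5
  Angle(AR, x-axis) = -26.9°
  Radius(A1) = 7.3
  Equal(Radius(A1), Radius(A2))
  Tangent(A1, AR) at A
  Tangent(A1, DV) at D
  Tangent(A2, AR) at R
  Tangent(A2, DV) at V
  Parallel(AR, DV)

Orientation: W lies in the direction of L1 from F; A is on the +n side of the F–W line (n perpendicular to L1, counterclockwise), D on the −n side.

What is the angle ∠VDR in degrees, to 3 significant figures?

13.1°

The slot axis is L1's direction at -26.9°, so u = (cos -26.9°, sin -26.9°) = (0.892, -0.452) and n = (−sin -26.9°, cos -26.9°) = (0.452, 0.892). F is at the origin and W lies 62.5 along u from F, so W = 62.5·u = (55.7, -28.3). Tangency of A1 to both parallel lines with radius 7.3 puts A and D at F ± 7.3·n: A = (3.30, 6.51), D = (-3.30, -6.51). Equal radii place R and V the same way about W: R = W + 7.3·n = (59.0, -21.8), V = W − 7.3·n = (52.4, -34.8). Then cos ∠VDR = DV·DR / (|DV||DR|), giving 13.1°.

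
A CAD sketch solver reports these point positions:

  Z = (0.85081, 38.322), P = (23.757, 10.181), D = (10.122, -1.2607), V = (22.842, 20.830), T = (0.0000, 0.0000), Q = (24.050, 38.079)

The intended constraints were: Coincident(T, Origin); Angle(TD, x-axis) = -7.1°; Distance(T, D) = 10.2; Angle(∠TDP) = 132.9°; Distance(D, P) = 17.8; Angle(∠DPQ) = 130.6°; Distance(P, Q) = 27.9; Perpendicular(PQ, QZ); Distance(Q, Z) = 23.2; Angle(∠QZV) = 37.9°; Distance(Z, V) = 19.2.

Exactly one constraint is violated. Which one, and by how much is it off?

Distance(Z, V) = 19.2 — off by 8.90.

T = (0.00, 0.00) ✓; TD at -7.100° ✓; |TD| = 10.20 ✓; ∠TDP = 132.9° ✓; |DP| = 17.80 ✓; ∠DPQ = 130.6° ✓; |PQ| = 27.90 ✓; ∠(PQ, QZ) = 90.00° ✓; |QZ| = 23.20 ✓; ∠QZV = 37.90° ✓; |ZV| = 28.10 ✗.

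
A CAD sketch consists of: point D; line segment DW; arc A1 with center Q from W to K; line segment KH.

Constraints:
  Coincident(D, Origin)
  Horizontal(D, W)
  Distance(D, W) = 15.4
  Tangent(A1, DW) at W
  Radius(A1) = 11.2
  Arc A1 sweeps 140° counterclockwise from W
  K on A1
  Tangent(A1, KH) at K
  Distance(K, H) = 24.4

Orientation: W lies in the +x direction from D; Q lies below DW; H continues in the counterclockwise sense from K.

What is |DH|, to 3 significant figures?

44.5

D is at the origin; DW is horizontal with |DW| = 15.4 and W on the +x side, so W = (15.4, 0.00). The tangent condition forces QW to be normal to DW, so Q = W + (0, -11.2) = (15.4, -11.2). On A1, W sits at bearing 90° from Q; a 140° counterclockwise sweep puts K at bearing 230°, so K = Q + 11.2·(cos 230°, sin 230°) = (8.20, -19.8). Tangency of A1 to KH means the radius QK is perpendicular to KH, so KH runs along (−sin 230°, cos 230°); with |KH| = 24.4, H = (26.9, -35.5). Then |DH| = |H − D| = 44.5.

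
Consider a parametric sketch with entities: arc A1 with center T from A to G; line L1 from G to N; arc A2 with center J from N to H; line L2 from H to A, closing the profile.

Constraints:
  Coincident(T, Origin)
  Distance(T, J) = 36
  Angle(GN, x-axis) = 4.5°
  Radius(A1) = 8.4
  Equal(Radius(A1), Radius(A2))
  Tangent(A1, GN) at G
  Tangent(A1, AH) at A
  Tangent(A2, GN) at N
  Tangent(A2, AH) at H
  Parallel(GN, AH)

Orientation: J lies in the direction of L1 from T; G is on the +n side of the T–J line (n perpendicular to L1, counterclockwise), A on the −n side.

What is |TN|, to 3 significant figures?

37.0

Tangency of A1 to both parallel lines with radius 8.4 puts G and A at T ± 8.4·n: G = (-0.659, 8.37), A = (0.659, -8.37). Equal radii place N and H the same way about J: N = J + 8.4·n = (35.2, 11.2), H = J − 8.4·n = (36.5, -5.55). Then |TN| = |N − T| = 37.0.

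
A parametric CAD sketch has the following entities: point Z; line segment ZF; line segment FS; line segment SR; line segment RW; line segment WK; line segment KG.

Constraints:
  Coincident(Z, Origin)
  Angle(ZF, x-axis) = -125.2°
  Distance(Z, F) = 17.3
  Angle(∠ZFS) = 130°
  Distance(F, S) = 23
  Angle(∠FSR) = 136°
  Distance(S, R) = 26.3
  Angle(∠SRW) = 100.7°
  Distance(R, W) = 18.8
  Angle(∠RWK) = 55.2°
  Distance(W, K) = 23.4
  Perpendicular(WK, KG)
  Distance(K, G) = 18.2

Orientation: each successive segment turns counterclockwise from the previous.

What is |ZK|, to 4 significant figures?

34.00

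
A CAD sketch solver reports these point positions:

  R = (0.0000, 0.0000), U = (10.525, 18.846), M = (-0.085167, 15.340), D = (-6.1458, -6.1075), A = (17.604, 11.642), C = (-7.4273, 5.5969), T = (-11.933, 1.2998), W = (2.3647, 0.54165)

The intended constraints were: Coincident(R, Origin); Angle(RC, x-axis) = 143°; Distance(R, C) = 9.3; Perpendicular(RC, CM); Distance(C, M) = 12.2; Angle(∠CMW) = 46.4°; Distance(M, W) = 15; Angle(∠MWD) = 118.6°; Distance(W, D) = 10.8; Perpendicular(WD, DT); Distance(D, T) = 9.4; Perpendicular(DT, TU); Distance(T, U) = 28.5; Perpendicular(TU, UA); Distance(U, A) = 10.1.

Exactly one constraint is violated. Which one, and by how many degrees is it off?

Perpendicular(TU, UA) — off by 6.50°.

R = (0.00, 0.00) ✓; RC at 143.0° ✓; |RC| = 9.300 ✓; ∠(RC, CM) = 90.00° ✓; |CM| = 12.20 ✓; ∠CMW = 46.40° ✓; |MW| = 15.00 ✓; ∠MWD = 118.6° ✓; |WD| = 10.80 ✓; ∠(WD, DT) = 90.00° ✓; |DT| = 9.400 ✓; ∠(DT, TU) = 90.00° ✓; |TU| = 28.50 ✓; ∠(TU, UA) = 83.50° ✗; |UA| = 10.10 ✓.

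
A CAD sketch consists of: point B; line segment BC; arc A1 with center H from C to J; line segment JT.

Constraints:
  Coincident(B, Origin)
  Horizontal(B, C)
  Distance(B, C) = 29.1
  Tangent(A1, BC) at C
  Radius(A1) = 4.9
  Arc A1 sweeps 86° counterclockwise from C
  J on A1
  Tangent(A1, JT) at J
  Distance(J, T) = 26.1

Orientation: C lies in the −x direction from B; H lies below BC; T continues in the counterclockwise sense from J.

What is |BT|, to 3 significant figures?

47.1

On A1, C sits at bearing 90° from H; an 86° counterclockwise sweep puts J at bearing 176°, so J = H + 4.9·(cos 176°, sin 176°) = (-34.0, -4.56). Since A1 is tangent to JT there, HJ ⟂ JT, so JT runs along (−sin 176°, cos 176°); with |JT| = 26.1, T = (-35.8, -30.6). Then |BT| = |T − B| = 47.1.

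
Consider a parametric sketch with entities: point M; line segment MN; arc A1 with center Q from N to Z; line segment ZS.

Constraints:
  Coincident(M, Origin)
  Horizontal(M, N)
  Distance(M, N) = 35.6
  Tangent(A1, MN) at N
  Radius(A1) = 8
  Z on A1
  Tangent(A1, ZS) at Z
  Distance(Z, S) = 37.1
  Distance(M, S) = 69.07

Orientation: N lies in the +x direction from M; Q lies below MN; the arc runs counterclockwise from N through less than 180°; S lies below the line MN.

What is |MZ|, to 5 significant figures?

33.002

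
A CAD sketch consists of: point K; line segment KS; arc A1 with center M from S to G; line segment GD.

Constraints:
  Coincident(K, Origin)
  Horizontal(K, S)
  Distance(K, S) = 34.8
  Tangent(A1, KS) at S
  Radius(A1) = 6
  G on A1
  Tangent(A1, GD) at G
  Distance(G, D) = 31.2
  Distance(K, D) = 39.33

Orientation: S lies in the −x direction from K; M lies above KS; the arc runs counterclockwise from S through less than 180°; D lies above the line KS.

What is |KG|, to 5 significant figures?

29.376

Checks: |KS| = 34.80 ✓; |MG| = 6.000 ✓; ∠(MG, GD) = 90.00° ✓; |GD| = 31.20 ✓; |KD| = 39.33 ✓.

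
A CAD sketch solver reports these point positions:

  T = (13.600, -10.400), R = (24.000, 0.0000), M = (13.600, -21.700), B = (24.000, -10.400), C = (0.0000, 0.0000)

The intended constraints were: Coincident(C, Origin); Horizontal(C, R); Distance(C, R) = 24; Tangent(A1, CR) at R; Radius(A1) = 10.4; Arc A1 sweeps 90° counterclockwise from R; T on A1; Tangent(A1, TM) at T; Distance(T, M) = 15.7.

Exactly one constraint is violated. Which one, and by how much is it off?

Distance(T, M) = 15.7 — off by 4.40.

C = (0.00, 0.00) ✓; C.y = 0.00, R.y = 0.00 ✓; |CR| = 24.00 ✓; ∠(BR, RC) = 90.00° ✓; |BR| = 10.40 ✓; bearing(B→T) − bearing(B→R) = 90.00° ✓; |BT| = 10.40 ✓; ∠(BT, TM) = 90.00° ✓; |TM| = 11.30 ✗.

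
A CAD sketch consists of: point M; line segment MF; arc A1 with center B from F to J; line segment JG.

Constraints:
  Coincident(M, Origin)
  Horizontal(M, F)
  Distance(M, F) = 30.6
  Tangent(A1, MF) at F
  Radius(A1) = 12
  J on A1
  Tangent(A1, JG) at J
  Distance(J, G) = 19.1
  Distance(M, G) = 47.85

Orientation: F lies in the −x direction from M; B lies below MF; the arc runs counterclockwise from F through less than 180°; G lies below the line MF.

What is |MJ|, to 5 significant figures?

44.848

Checks: |BJ| = 12.00 ✓; ∠(BJ, JG) = 90.00° ✓; |JG| = 19.10 ✓; |MG| = 47.85 ✓.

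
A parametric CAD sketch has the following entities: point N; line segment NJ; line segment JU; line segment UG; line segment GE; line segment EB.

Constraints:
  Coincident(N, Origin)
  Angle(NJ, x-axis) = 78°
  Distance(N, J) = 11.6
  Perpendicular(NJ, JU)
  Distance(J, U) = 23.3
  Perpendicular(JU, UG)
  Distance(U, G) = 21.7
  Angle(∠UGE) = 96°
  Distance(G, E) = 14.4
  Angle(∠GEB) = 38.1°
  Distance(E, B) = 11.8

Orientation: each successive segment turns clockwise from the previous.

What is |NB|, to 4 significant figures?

17.78

N is at the origin; NJ runs at 78.0° with length 11.6, so J = (2.412, 11.35). NJ is perpendicular to JU, so JU runs at -12.00°; with |JU| = 23.3, U = (25.20, 6.502). JU ⟂ UG, so UG runs at -102.0°; with |UG| = 21.7, G = (20.69, -14.72). ∠UGE = 96.0° gives GE at 174.0° from the x-axis; with |GE| = 14.4, E = (6.370, -13.22). ∠GEB = 38.1° gives EB at 32.10° from the x-axis; with |EB| = 11.8, B = (16.37, -6.948). Then |NB| = |B − N| = 17.78.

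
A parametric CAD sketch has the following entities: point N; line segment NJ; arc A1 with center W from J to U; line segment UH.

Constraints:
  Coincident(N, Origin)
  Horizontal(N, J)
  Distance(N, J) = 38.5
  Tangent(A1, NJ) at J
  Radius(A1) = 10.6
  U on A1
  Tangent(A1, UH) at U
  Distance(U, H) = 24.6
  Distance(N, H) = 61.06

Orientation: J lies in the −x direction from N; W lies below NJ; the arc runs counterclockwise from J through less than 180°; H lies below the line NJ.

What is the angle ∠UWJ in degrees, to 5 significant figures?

87.253°

Checks: N.y = 0.00, J.y = 0.00 ✓; |WU| = 10.60 ✓; ∠(WU, UH) = 90.00° ✓; |UH| = 24.60 ✓; |NH| = 61.06 ✓.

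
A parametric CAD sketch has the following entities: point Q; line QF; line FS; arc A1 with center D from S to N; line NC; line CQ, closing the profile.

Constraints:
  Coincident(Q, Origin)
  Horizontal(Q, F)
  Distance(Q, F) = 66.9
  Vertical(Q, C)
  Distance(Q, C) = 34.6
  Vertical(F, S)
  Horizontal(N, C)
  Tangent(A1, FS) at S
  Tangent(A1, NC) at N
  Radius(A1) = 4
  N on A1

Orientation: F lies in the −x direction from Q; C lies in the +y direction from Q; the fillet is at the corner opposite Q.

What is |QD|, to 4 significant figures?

69.95

Q is at the origin; Q and F share the same y with |QF| = 66.9 and F on the −x side, so F = (-66.90, 0.000). Q and C share the same x with |QC| = 34.6 and C on the +y side, so C = (0.000, 34.60). The virtual corner opposite Q is at (-66.90, 34.60). The tangent condition forces DS to be normal to FS and tangency of A1 to NC means the radius DN is perpendicular to NC, with radius 4.0, so the center D sits 4.0 in from both sides at D = (-62.90, 30.60). Then |QD| = |D − Q| = 69.95.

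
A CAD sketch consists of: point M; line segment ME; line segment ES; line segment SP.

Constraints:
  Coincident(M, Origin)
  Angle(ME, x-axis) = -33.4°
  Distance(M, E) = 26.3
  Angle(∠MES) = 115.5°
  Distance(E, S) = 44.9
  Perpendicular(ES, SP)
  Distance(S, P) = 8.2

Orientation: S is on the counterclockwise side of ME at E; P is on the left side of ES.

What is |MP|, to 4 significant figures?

58.33

M is at the origin; ME runs at -33.4° with length 26.3, so E = 26.3·(cos -33.4°, sin -33.4°) = (21.96, -14.48). ∠MES = 115.5°, so ES runs at -33.4° + (180° − 115.5°) = 31.10° from the x-axis; with |ES| = 44.9, S = E + 44.9·(cos 31.10°, sin 31.10°) = (60.40, 8.715). The perpendicularity gives SP at right angles to ES; with |SP| = 8.2 on the left of ES, P = S + 8.2·(-0.5165, 0.8563) = (56.17, 15.74). Then |MP| = |P − M| = 58.33.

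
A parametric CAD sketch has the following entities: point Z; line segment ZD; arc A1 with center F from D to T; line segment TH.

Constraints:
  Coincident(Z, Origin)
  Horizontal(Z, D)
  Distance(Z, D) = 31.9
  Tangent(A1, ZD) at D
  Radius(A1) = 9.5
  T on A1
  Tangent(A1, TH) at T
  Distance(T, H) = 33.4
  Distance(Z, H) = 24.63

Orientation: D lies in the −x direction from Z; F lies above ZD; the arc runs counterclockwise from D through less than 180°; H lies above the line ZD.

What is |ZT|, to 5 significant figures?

25.694

Z is at the origin; Z and D share the same y with |ZD| = 31.9 and D on the −x side, so D = (-31.900, 0.0000). Since A1 is tangent to ZD there, FD ⟂ ZD, so F = D + (0, 9.5) = (-31.900, 9.5000). Since FT ⟂ TH (tangency), |FH| = √(9.5² + 33.4²) = 34.725 regardless of where T sits on A1. So H lies on both circle(Z, 24.63) and circle(F, 34.725); the above-ZD intersection is H = (-0.64068, 24.622). T is the foot of the tangent from H: T = (-25.581, 2.4061).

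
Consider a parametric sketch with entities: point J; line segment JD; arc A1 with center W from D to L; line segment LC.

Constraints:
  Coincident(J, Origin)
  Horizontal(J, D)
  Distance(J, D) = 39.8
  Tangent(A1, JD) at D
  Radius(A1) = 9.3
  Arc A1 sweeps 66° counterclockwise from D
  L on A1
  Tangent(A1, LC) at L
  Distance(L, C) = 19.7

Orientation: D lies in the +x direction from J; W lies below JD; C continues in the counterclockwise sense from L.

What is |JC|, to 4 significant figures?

33.10

J is at the origin; J and D share the same y with |JD| = 39.8 and D on the +x side, so D = (39.80, 0.000). A1 meets JD tangentially, so WD is at right angles to JD, so W = D + (0, -9.3) = (39.80, -9.300). On A1, D sits at bearing 90° from W; a 66° counterclockwise sweep puts L at bearing 156°, so L = W + 9.3·(cos 156°, sin 156°) = (31.30, -5.517). Tangency of A1 to LC means the radius WL is perpendicular to LC, so LC runs along (−sin 156°, cos 156°); with |LC| = 19.7, C = (23.29, -23.51). Then |JC| = |C − J| = 33.10.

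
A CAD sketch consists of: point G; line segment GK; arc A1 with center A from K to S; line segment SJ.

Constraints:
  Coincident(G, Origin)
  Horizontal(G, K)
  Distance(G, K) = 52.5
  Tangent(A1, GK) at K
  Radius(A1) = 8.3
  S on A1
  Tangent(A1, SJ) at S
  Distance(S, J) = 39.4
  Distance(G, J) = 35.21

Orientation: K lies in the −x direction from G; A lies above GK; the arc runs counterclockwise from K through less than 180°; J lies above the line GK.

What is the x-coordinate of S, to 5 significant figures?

-46.693

Checks: |AS| = 8.300 ✓; ∠(AS, SJ) = 90.00° ✓; |SJ| = 39.40 ✓; |GJ| = 35.21 ✓.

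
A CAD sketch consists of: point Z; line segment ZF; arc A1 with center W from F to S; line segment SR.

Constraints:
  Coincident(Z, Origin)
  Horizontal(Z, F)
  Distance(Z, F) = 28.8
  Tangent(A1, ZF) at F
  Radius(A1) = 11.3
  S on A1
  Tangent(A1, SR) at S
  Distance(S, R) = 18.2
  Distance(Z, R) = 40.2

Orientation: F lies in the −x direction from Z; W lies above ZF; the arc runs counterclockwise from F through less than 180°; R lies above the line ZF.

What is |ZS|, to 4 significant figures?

23.52

Checks: |WF| = 11.30 ✓; |WS| = 11.30 ✓; ∠(WS, SR) = 90.00° ✓; |SR| = 18.20 ✓; |ZR| = 40.20 ✓.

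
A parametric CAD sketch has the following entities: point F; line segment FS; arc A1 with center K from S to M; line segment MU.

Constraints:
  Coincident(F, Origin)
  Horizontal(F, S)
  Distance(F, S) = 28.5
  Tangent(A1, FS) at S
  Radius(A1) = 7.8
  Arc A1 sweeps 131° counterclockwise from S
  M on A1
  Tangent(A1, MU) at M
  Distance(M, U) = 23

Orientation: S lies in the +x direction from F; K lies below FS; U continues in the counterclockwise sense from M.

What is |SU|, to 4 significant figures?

31.64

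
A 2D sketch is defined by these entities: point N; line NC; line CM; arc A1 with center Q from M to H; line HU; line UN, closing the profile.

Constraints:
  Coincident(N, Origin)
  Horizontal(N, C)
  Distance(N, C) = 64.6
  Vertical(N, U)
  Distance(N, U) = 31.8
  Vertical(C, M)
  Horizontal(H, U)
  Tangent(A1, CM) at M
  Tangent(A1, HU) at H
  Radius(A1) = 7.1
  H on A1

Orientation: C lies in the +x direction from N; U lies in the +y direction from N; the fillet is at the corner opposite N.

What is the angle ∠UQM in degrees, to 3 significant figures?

173°

N is at the origin; N and C share the same y with |NC| = 64.6 and C on the +x side, so C = (64.6, 0.00). NU is vertical with |NU| = 31.8 and U on the +y side, so U = (0.00, 31.8). The virtual corner opposite N is at (64.6, 31.8). Since A1 is tangent to CM there, QM ⟂ CM and A1 meets HU tangentially, so QH is at right angles to HU, with radius 7.1, so the center Q sits 7.1 in from both sides at Q = (57.5, 24.7). That places the tangent points at M = (64.6, 24.7) on CM and H = (57.5, 31.8) on HU. Then cos ∠UQM = QU·QM / (|QU||QM|), giving 173°.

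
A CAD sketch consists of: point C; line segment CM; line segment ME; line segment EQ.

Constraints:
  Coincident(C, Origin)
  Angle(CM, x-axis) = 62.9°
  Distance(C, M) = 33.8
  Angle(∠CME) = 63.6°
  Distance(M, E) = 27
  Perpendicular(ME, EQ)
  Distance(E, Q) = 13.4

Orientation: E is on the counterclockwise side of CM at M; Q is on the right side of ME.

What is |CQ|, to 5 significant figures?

45.286

C is at the origin; CM runs at 62.9° with length 33.8, so M = 33.8·(cos 62.9°, sin 62.9°) = (15.397, 30.089). ∠CME = 63.6°, so ME runs at 62.9° + (180° − 63.6°) = 179.30° from the x-axis; with |ME| = 27.0, E = M + 27.0·(cos 179.30°, sin 179.30°) = (-11.601, 30.419). The perpendicularity gives EQ at right angles to ME; with |EQ| = 13.4 on the right of ME, Q = E + 13.4·(0.012217, 0.99993) = (-11.437, 43.818). Then |CQ| = |Q − C| = 45.286.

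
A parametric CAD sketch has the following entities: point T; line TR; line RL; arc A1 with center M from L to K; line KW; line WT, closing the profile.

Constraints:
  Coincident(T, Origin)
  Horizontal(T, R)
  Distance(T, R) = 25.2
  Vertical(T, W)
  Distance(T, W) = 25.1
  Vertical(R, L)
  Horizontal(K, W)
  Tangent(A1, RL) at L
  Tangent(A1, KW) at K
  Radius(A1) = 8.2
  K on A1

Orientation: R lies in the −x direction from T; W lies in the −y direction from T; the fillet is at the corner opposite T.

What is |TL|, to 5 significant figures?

30.342

T is at the origin; T and R share the same y with |TR| = 25.2 and R on the −x side, so R = (-25.200, 0.0000). T and W share the same x with |TW| = 25.1 and W on the −y side, so W = (0.0000, -25.100). The virtual corner opposite T is at (-25.200, -25.100). The tangent condition forces ML to be normal to RL and the tangent condition forces MK to be normal to KW, with radius 8.2, so the center M sits 8.2 in from both sides at M = (-17.000, -16.900). That places the tangent points at L = (-25.200, -16.900) on RL and K = (-17.000, -25.100) on KW. Then |TL| = |L − T| = 30.342.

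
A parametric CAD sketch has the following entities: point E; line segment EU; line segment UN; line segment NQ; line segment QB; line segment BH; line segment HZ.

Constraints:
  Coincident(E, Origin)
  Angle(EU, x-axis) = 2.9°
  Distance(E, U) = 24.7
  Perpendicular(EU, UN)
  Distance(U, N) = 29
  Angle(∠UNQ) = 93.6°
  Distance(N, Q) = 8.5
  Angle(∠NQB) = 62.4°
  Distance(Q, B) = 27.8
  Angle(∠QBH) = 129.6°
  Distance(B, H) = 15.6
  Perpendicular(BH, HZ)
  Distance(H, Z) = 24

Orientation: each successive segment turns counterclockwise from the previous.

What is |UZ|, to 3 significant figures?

33.5

E is at the origin; EU runs at 2.9° with length 24.7, so U = (24.7, 1.25). The perpendicularity gives UN at right angles to EU, so UN runs at 92.9°; with |UN| = 29.0, N = (23.2, 30.2). ∠UNQ = 93.6° gives NQ at 179° from the x-axis; with |NQ| = 8.5, Q = (14.7, 30.3). ∠NQB = 62.4° gives QB at -63.1° from the x-axis; with |QB| = 27.8, B = (27.3, 5.52). ∠QBH = 129.6° gives BH at -12.7° from the x-axis; with |BH| = 15.6, H = (42.5, 2.09). The perpendicularity gives HZ at right angles to BH, so HZ runs at 77.3°; with |HZ| = 24.0, Z = (47.8, 25.5). Then |UZ| = |Z − U| = 33.5.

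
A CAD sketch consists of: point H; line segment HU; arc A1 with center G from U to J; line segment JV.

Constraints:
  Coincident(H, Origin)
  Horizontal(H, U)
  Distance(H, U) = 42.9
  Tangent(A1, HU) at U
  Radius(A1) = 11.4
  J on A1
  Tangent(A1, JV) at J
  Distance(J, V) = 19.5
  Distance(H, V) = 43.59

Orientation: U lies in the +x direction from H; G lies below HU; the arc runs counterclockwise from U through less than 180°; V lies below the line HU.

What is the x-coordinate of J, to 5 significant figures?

31.503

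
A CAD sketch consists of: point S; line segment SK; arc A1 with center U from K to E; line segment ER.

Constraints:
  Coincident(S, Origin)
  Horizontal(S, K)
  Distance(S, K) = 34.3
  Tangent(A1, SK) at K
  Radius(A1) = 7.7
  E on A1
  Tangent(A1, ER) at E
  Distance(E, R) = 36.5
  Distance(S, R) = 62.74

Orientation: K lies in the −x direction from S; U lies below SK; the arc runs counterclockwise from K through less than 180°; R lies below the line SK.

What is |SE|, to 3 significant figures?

42.5

S is at the origin; S and K share the same y with |SK| = 34.3 and K on the −x side, so K = (-34.3, 0.00). Since A1 is tangent to SK there, UK ⟂ SK, so U = K + (0, -7.7) = (-34.3, -7.70). Since UE ⟂ ER (tangency), |UR| = √(7.7² + 36.5²) = 37.3 regardless of where E sits on A1. So R lies on both circle(S, 62.74) and circle(U, 37.3); the below-SK intersection is R = (-45.4, -43.3). E is the foot of the tangent from R: E = (-42.0, -6.98).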